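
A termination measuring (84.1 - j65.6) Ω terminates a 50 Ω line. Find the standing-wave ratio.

VSWR ≈ 2.96

Γ = (Z_L − Z_0)/(Z_L + Z_0) = (34.1 − j65.6)/(134.1 − j65.6)
|Γ| = 73.9/149 = 0.495
VSWR = (1 + |Γ|)/(1 − |Γ|) = 1.5/0.505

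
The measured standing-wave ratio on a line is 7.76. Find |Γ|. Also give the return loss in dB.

|Γ| ≈ 0.772; return loss ≈ 2.25 dB

|Γ| = (S − 1)/(S + 1) = (7.76 − 1)/(7.76 + 1) = 6.76/8.76
RL = −20·log₁₀|Γ| = −20·log₁₀(0.772)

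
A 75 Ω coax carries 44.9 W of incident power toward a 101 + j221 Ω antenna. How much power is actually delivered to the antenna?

P_delivered ≈ 17 W

|Γ| = |(26 + j221)/(176 + j221)| = 0.788
|Γ|² = 0.62
P_refl = |Γ|²·P_inc = 27.9 W, P_del = (1 − |Γ|²)·P_inc = 17 W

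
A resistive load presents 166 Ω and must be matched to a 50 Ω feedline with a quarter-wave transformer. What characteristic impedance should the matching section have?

Z_qwt = √(Z_0·R_L) = √(50 × 166) = √8300

Z_qwt ≈ 91.1 Ω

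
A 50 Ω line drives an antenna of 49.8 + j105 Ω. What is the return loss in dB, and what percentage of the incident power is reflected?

Γ = (-0.2 + j105)/(99.8 + j105), |Γ| = 0.725
RL = −20·log₁₀(0.725) = 2.8 dB
P_refl/P_inc = |Γ|² = 0.525

RL ≈ 2.8 dB; 52.5% of incident power reflected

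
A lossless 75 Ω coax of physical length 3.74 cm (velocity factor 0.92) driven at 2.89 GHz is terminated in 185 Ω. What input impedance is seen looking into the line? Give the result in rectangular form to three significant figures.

λ = v/f = 0.92·c / 2.89 GHz = 0.0955 m
βl = 2π·l/λ = 2π × 0.392 = 141°
tan(βl) = tan(141°) = -0.81
Z_in = Z_0·(Z_L + jZ_0·tanβl)/(Z_0 + jZ_L·tanβl)
     = 75·(185 − j60.8)/(75 − j150)

Z_in ≈ 61.4 + j61.9 Ω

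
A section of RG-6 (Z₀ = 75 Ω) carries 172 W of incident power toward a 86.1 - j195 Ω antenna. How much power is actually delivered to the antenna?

|Γ| = |(11.1 − j195)/(161.1 − j195)| = 0.772
|Γ|² = 0.596
P_refl = |Γ|²·P_inc = 103 W, P_del = (1 − |Γ|²)·P_inc = 69.4 W

P_delivered ≈ 69.4 W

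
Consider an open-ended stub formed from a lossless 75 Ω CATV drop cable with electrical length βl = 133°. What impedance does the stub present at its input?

Z_in ≈ +j69.9 Ω

tan(βl) = -1.07
For an open-ended stub, Z_in = −jZ_0·cot(βl) = −jZ_0/tan(βl)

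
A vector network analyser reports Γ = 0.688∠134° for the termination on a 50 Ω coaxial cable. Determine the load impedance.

Z_L ≈ 10.8 + j20.4 Ω

Z_L = Z_0·(1 + Γ)/(1 − Γ) = 50·(0.522 + j0.495)/(1.48 − j0.495)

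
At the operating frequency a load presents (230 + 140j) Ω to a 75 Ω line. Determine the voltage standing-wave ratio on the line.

Γ = (Z_L − Z_0)/(Z_L + Z_0) = (155 + j140)/(305 + j140)
|Γ| = 209/336 = 0.622
VSWR = (1 + |Γ|)/(1 − |Γ|) = 1.62/0.378

VSWR ≈ 4.3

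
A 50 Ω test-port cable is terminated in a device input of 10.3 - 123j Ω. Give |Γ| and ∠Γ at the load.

Γ ≈ 0.944 ∠ -44°

Γ = (Z_L − Z_0)/(Z_L + Z_0) = (-39.7 − j123)/(60.3 − j123)
|Γ| = 129/137 = 0.944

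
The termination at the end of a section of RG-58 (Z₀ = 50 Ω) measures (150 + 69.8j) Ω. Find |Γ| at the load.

Γ = (Z_L − Z_0)/(Z_L + Z_0) = (100 + j69.8)/(200 + j69.8)
|Γ| = 122/212

|Γ| ≈ 0.576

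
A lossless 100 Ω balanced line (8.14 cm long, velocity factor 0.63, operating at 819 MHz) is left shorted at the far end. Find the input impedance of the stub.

Z_in ≈ −j133 Ω

λ = v/f = 0.63·c / 819 MHz = 0.231 m
βl = 2π·l/λ = 2π × 0.353 = 127°
tan(βl) = -1.33
For a shorted stub, Z_in = jZ_0·tan(βl)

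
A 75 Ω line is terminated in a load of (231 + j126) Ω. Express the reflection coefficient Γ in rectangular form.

Γ ≈ 0.581 + j0.173

Γ = (Z_L − Z_0)/(Z_L + Z_0) = (156 + j126)/(306 + j126)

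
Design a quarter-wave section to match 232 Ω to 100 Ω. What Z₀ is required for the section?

Z_qwt ≈ 152 Ω

Z_qwt = √(Z_0·R_L) = √(100 × 232) = √23200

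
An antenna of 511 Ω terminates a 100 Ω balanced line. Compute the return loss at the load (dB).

Γ = (511 − 100)/(511 + 100) = 0.673
RL = −20·log₁₀|Γ| = −20·log₁₀(0.673)

RL ≈ 3.44 dB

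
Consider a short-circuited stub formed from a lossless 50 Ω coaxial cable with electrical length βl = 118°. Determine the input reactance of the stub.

X_in ≈ -94 Ω (capacitive)

tan(βl) = -1.88
For a short-circuited stub, Z_in = jZ_0·tan(βl)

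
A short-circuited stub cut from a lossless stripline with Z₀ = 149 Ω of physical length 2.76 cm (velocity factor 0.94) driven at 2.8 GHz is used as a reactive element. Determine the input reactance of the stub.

λ = v/f = 0.94·c / 2.8 GHz = 0.101 m
βl = 2π·l/λ = 2π × 0.274 = 98.7°
tan(βl) = -6.57
For a short-circuited stub, Z_in = jZ_0·tan(βl)

X_in ≈ -979 Ω (capacitive)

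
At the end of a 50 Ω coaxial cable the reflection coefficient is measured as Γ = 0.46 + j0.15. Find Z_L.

Z_L = Z_0·(1 + Γ)/(1 − Γ) = 50·(1.46 + j0.15)/(0.54 − j0.15)

Z_L ≈ 122 + j47.8 Ω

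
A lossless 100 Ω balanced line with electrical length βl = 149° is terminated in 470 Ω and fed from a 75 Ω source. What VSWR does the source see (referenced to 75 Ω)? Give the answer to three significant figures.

tan(βl) = -0.601
Z_in = Z_0·(Z_L + jZ_0·tanβl)/(Z_0 + jZ_L·tanβl) = 71.3 + j141 Ω
Γ_s = (Z_in − Z_s)/(Z_in + Z_s) = (-3.73 + j141)/(146 + j141), |Γ_s| = 0.695
VSWR = (1 + |Γ_s|)/(1 − |Γ_s|)

VSWR ≈ 5.55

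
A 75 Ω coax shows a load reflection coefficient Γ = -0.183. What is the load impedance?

Z_L ≈ 51.8 Ω

Z_L = Z_0·(1 + Γ)/(1 − Γ) = 75·(0.817)/(1.18)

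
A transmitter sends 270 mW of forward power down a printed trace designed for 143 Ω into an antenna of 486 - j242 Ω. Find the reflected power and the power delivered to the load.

P_reflected ≈ 105 mW; P_delivered ≈ 165 mW

|Γ| = |(343 − j242)/(629 − j242)| = 0.623
|Γ|² = 0.388
P_refl = |Γ|²·P_inc = 105 mW, P_del = (1 − |Γ|²)·P_inc = 165 mW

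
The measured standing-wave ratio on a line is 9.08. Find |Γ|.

|Γ| = (S − 1)/(S + 1) = (9.08 − 1)/(9.08 + 1) = 8.08/10.1

|Γ| ≈ 0.802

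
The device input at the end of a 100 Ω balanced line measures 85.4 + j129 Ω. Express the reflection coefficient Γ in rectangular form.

Γ = (Z_L − Z_0)/(Z_L + Z_0) = (-14.6 + j129)/(185.4 + j129)

Γ ≈ 0.273 + j0.506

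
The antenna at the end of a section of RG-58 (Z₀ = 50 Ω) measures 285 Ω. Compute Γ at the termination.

Γ = 0.701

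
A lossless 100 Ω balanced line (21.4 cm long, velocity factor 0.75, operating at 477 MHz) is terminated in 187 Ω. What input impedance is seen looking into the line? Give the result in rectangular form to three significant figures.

λ = v/f = 0.75·c / 477 MHz = 0.472 m
βl = 2π·l/λ = 2π × 0.454 = 163°
tan(βl) = tan(163°) = -0.3
Z_in = Z_0·(Z_L + jZ_0·tanβl)/(Z_0 + jZ_L·tanβl)
     = 100·(187 − j30)/(100 − j56)

Z_in ≈ 155 + j56.9 Ω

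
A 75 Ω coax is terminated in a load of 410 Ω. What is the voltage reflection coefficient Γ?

Γ = 0.691

Γ = (Z_L − Z_0)/(Z_L + Z_0) = (410 − 75)/(410 + 75) = 335/485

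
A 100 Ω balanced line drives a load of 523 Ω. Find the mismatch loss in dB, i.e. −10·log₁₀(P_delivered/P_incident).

mismatch loss ≈ 2.68 dB

Γ = (523 − 100)/(523 + 100) = 0.679
|Γ|² = 0.461, so P_del/P_inc = 1 − |Γ|² = 0.539
ML = −10·log₁₀(1 − |Γ|²)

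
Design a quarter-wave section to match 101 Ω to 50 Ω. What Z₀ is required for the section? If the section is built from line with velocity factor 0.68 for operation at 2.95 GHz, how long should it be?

Z_qwt = √(Z_0·R_L) = √(50 × 101) = √5050
λ = 0.68·c/f = 0.0692 m, so l = λ/4 = 0.0173 m

Z_qwt ≈ 71.1 Ω; length ≈ 1.73 cm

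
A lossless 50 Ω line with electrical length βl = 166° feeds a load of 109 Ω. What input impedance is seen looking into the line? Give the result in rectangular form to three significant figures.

tan(βl) = tan(166°) = -0.249
Z_in = Z_0·(Z_L + jZ_0·tanβl)/(Z_0 + jZ_L·tanβl)
     = 50·(109 − j12.5)/(50 − j27.2)

Z_in ≈ 89.4 + j36.1 Ω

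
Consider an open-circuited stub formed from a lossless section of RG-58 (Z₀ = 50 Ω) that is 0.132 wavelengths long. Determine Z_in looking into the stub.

Z_in ≈ −j45.8 Ω

βl = 2π × 0.132 = 47.5°
tan(βl) = 1.09
For an open-circuited stub, Z_in = −jZ_0·cot(βl) = −jZ_0/tan(βl)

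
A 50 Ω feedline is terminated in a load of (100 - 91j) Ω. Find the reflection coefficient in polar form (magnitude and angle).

Γ ≈ 0.592 ∠ -30°

Γ = (Z_L − Z_0)/(Z_L + Z_0) = (50 − j91)/(150 − j91)
|Γ| = 104/175 = 0.592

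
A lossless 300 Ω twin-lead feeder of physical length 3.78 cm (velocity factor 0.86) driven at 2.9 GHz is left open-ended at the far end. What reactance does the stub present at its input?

X_in ≈ 588 Ω (inductive)

λ = v/f = 0.86·c / 2.9 GHz = 0.089 m
βl = 2π·l/λ = 2π × 0.425 = 153°
tan(βl) = -0.51
For an open-ended stub, Z_in = −jZ_0·cot(βl) = −jZ_0/tan(βl)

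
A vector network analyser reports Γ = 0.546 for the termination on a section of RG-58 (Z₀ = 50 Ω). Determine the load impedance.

Z_L ≈ 170 Ω

Z_L = Z_0·(1 + Γ)/(1 − Γ) = 50·(1.55)/(0.454)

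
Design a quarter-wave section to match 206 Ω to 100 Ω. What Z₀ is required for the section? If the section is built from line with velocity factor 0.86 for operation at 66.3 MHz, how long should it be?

Z_qwt ≈ 144 Ω; length ≈ 97.3 cm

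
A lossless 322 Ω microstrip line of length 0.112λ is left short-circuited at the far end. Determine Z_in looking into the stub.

Z_in ≈ +j273 Ω

βl = 2π × 0.112 = 40.3°
tan(βl) = 0.849
For a short-circuited stub, Z_in = jZ_0·tan(βl)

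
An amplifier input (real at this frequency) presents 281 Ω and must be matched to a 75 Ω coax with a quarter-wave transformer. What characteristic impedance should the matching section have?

Z_qwt = √(Z_0·R_L) = √(75 × 281) = √21080

Z_qwt ≈ 145 Ω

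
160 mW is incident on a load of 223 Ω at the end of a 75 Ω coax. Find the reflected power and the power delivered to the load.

P_reflected ≈ 39.5 mW; P_delivered ≈ 121 mW

Γ = (223 − 75)/(223 + 75) = 0.497
|Γ|² = 0.247
P_refl = |Γ|²·P_inc = 39.5 mW, P_del = (1 − |Γ|²)·P_inc = 121 mW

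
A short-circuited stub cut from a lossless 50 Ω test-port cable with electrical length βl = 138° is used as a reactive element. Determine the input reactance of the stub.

X_in ≈ -45 Ω (capacitive)

tan(βl) = -0.9
For a short-circuited stub, Z_in = jZ_0·tan(βl)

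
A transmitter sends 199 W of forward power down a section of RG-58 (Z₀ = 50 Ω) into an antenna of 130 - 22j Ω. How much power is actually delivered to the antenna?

P_delivered ≈ 157 W

|Γ| = |(80 − j22)/(180 − j22)| = 0.458
|Γ|² = 0.209
P_refl = |Γ|²·P_inc = 41.7 W, P_del = (1 − |Γ|²)·P_inc = 157 W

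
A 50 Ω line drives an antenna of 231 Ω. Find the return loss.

RL ≈ 3.82 dB

Γ = (231 − 50)/(231 + 50) = 0.644
RL = −20·log₁₀|Γ| = −20·log₁₀(0.644)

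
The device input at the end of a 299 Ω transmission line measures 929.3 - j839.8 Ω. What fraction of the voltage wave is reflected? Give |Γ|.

Γ = (Z_L − Z_0)/(Z_L + Z_0) = (630.3 − j839.8)/(1228 − j839.8)
|Γ| = 1050/1490

|Γ| ≈ 0.706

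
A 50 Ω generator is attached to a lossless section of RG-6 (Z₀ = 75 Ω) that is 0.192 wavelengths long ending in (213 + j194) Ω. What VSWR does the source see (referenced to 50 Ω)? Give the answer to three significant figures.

βl = 2π × 0.192 = 69.1°
tan(βl) = 2.62
Z_in = Z_0·(Z_L + jZ_0·tanβl)/(Z_0 + jZ_L·tanβl) = 18.9 − j43.3 Ω
Γ_s = (Z_in − Z_s)/(Z_in + Z_s) = (-31.1 − j43.3)/(68.9 − j43.3), |Γ_s| = 0.655
VSWR = (1 + |Γ_s|)/(1 − |Γ_s|)

VSWR ≈ 4.8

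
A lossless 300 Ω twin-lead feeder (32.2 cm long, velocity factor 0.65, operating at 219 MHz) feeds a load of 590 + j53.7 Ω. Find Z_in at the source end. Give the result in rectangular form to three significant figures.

λ = v/f = 0.65·c / 219 MHz = 0.89 m
βl = 2π·l/λ = 2π × 0.362 = 130°
tan(βl) = tan(130°) = -1.18
Z_in = Z_0·(Z_L + jZ_0·tanβl)/(Z_0 + jZ_L·tanβl)
     = 300·(590 − j301)/(364 − j698)

Z_in ≈ 206 + j146 Ω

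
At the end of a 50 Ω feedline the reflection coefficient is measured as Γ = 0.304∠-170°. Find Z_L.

Z_L = Z_0·(1 + Γ)/(1 − Γ) = 50·(0.701 − j0.0528)/(1.3 + j0.0528)

Z_L ≈ 26.8 − j3.12 Ω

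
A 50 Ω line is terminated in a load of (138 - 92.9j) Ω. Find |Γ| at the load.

|Γ| ≈ 0.61

Γ = (Z_L − Z_0)/(Z_L + Z_0) = (88 − j92.9)/(188 − j92.9)
|Γ| = 128/210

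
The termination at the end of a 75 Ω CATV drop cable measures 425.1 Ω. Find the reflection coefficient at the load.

Γ = 0.7

Γ = (Z_L − Z_0)/(Z_L + Z_0) = (425.1 − 75)/(425.1 + 75) = 350.1/500.1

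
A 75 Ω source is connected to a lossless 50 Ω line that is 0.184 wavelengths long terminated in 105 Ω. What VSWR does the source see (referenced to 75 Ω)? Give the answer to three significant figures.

VSWR ≈ 2.9

βl = 2π × 0.184 = 66.2°
tan(βl) = 2.27
Z_in = Z_0·(Z_L + jZ_0·tanβl)/(Z_0 + jZ_L·tanβl) = 27.2 − j16.3 Ω
Γ_s = (Z_in − Z_s)/(Z_in + Z_s) = (-47.8 − j16.3)/(102 − j16.3), |Γ_s| = 0.488
VSWR = (1 + |Γ_s|)/(1 − |Γ_s|)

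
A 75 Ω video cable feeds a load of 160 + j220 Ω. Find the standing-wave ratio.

VSWR ≈ 6.48

Γ = (Z_L − Z_0)/(Z_L + Z_0) = (85 + j220)/(235 + j220)
|Γ| = 236/322 = 0.733
VSWR = (1 + |Γ|)/(1 − |Γ|) = 1.73/0.267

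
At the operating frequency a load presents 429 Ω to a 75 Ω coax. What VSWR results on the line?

VSWR ≈ 5.72

Γ = (429 − 75)/(429 + 75) = 0.702
VSWR = (1 + 0.702)/(1 − 0.702)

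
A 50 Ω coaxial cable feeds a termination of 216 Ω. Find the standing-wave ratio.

VSWR ≈ 4.32

Γ = (216 − 50)/(216 + 50) = 0.624
VSWR = (1 + 0.624)/(1 − 0.624)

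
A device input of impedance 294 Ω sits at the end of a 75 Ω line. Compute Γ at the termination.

Γ = 0.593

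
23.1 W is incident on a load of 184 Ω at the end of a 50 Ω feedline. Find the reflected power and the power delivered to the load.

P_reflected ≈ 7.58 W; P_delivered ≈ 15.5 W

Γ = (184 − 50)/(184 + 50) = 0.573
|Γ|² = 0.328
P_refl = |Γ|²·P_inc = 7.58 W, P_del = (1 − |Γ|²)·P_inc = 15.5 W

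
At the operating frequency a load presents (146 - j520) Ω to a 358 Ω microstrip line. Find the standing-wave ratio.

Γ = (Z_L − Z_0)/(Z_L + Z_0) = (-212 − j520)/(504 − j520)
|Γ| = 562/724 = 0.775
VSWR = (1 + |Γ|)/(1 − |Γ|) = 1.78/0.225

VSWR ≈ 7.91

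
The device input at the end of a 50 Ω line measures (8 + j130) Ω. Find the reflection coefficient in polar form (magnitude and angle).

Γ ≈ 0.96 ∠ 41.9°

Γ = (Z_L − Z_0)/(Z_L + Z_0) = (-42 + j130)/(58 + j130)
|Γ| = 137/142 = 0.96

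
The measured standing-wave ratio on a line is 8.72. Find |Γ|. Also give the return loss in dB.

|Γ| = (S − 1)/(S + 1) = (8.72 − 1)/(8.72 + 1) = 7.72/9.72
RL = −20·log₁₀|Γ| = −20·log₁₀(0.794)

|Γ| ≈ 0.794; return loss ≈ 2 dB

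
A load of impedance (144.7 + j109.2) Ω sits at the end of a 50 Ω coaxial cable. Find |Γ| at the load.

|Γ| ≈ 0.648

Γ = (Z_L − Z_0)/(Z_L + Z_0) = (94.7 + j109.2)/(194.7 + j109.2)
|Γ| = 145/223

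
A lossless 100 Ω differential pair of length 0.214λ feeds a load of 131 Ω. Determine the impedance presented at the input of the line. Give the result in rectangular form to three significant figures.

βl = 2π × 0.214 = 77°
tan(βl) = tan(77°) = 4.35
Z_in = Z_0·(Z_L + jZ_0·tanβl)/(Z_0 + jZ_L·tanβl)
     = 100·(131 + j435)/(100 + j569)

Z_in ≈ 78 − j9.32 Ω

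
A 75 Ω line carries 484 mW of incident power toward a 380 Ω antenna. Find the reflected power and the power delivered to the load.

P_reflected ≈ 217 mW; P_delivered ≈ 267 mW

Γ = (380 − 75)/(380 + 75) = 0.67
|Γ|² = 0.449
P_refl = |Γ|²·P_inc = 217 mW, P_del = (1 − |Γ|²)·P_inc = 267 mW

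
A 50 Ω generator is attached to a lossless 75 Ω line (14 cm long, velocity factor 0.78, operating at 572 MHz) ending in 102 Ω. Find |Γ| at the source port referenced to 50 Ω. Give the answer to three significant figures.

λ = v/f = 0.78·c / 572 MHz = 0.409 m
βl = 2π·l/λ = 2π × 0.342 = 123°
tan(βl) = -1.53
Z_in = Z_0·(Z_L + jZ_0·tanβl)/(Z_0 + jZ_L·tanβl) = 64 + j18.3 Ω
Γ_s = (Z_in − Z_s)/(Z_in + Z_s) = (14 + j18.3)/(114 + j18.3), |Γ_s| = 0.199

|Γ| ≈ 0.199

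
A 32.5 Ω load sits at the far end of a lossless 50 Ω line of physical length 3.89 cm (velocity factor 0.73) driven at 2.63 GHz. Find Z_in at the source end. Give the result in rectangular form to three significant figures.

λ = v/f = 0.73·c / 2.63 GHz = 0.0833 m
βl = 2π·l/λ = 2π × 0.467 = 168°
tan(βl) = tan(168°) = -0.209
Z_in = Z_0·(Z_L + jZ_0·tanβl)/(Z_0 + jZ_L·tanβl)
     = 50·(32.5 − j10.5)/(50 − j6.8)

Z_in ≈ 33.3 − j5.94 Ω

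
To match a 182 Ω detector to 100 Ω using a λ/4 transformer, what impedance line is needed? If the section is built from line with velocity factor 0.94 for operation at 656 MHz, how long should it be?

Z_qwt ≈ 135 Ω; length ≈ 10.7 cm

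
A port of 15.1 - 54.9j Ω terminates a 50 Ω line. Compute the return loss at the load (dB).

RL ≈ 2.34 dB

Γ = (-34.9 − j54.9)/(65.1 − j54.9), |Γ| = 0.764
RL = −20·log₁₀|Γ| = −20·log₁₀(0.764)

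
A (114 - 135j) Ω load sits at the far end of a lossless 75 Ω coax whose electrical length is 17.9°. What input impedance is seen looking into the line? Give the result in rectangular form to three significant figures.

Z_in ≈ 45.9 − j84.3 Ω

tan(βl) = tan(17.9°) = 0.323
Z_in = Z_0·(Z_L + jZ_0·tanβl)/(Z_0 + jZ_L·tanβl)
     = 75·(114 − j111)/(119 + j36.8)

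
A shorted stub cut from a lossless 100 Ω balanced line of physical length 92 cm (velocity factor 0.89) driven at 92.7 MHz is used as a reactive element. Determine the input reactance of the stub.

X_in ≈ -215 Ω (capacitive)

λ = v/f = 0.89·c / 92.7 MHz = 2.88 m
βl = 2π·l/λ = 2π × 0.319 = 115°
tan(βl) = -2.15
For a shorted stub, Z_in = jZ_0·tan(βl)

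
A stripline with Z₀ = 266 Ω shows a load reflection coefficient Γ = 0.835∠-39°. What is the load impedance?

Z_L = Z_0·(1 + Γ)/(1 − Γ) = 266·(1.65 − j0.525)/(0.351 + j0.525)

Z_L ≈ 202 − j700 Ω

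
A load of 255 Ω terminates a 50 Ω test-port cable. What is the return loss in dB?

RL ≈ 3.45 dB

Γ = (255 − 50)/(255 + 50) = 0.672
RL = −20·log₁₀|Γ| = −20·log₁₀(0.672)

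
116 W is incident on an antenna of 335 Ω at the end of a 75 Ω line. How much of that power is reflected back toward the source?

P_reflected ≈ 46.6 W

Γ = (335 − 75)/(335 + 75) = 0.634
|Γ|² = 0.402
P_refl = |Γ|²·P_inc = 46.6 W, P_del = (1 − |Γ|²)·P_inc = 69.4 W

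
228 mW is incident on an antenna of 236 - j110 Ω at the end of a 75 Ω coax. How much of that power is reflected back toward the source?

P_reflected ≈ 79.7 mW

|Γ| = |(161 − j110)/(311 − j110)| = 0.591
|Γ|² = 0.349
P_refl = |Γ|²·P_inc = 79.7 mW, P_del = (1 − |Γ|²)·P_inc = 148 mW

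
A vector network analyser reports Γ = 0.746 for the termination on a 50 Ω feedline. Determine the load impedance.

Z_L = Z_0·(1 + Γ)/(1 − Γ) = 50·(1.75)/(0.254)

Z_L ≈ 344 Ω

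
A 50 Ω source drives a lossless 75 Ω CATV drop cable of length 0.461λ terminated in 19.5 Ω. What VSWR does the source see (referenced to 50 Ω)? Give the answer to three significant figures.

VSWR ≈ 2.77

βl = 2π × 0.461 = 166°
tan(βl) = -0.25
Z_in = Z_0·(Z_L + jZ_0·tanβl)/(Z_0 + jZ_L·tanβl) = 20.6 − j17.4 Ω
Γ_s = (Z_in − Z_s)/(Z_in + Z_s) = (-29.4 − j17.4)/(70.6 − j17.4), |Γ_s| = 0.469
VSWR = (1 + |Γ_s|)/(1 − |Γ_s|)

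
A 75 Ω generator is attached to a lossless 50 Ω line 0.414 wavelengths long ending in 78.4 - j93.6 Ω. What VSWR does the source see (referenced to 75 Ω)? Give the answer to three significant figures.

βl = 2π × 0.414 = 149°
tan(βl) = -0.6
Z_in = Z_0·(Z_L + jZ_0·tanβl)/(Z_0 + jZ_L·tanβl) = 118 + j98.8 Ω
Γ_s = (Z_in − Z_s)/(Z_in + Z_s) = (43.5 + j98.8)/(193 + j98.8), |Γ_s| = 0.497
VSWR = (1 + |Γ_s|)/(1 − |Γ_s|)

VSWR ≈ 2.98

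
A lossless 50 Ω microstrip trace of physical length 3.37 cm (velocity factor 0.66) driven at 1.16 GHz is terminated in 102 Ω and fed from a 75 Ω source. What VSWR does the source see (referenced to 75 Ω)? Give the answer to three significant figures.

λ = v/f = 0.66·c / 1.16 GHz = 0.171 m
βl = 2π·l/λ = 2π × 0.197 = 71.1°
tan(βl) = 2.92
Z_in = Z_0·(Z_L + jZ_0·tanβl)/(Z_0 + jZ_L·tanβl) = 26.6 − j12.7 Ω
Γ_s = (Z_in − Z_s)/(Z_in + Z_s) = (-48.4 − j12.7)/(102 − j12.7), |Γ_s| = 0.488
VSWR = (1 + |Γ_s|)/(1 − |Γ_s|)

VSWR ≈ 2.91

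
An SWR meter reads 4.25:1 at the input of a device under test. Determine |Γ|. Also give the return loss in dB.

|Γ| = (S − 1)/(S + 1) = (4.25 − 1)/(4.25 + 1) = 3.25/5.25
RL = −20·log₁₀|Γ| = −20·log₁₀(0.619)

|Γ| ≈ 0.619; return loss ≈ 4.17 dB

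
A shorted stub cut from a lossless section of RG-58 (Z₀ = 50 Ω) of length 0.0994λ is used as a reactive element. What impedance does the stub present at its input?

βl = 2π × 0.0994 = 35.8°
tan(βl) = 0.721
For a shorted stub, Z_in = jZ_0·tan(βl)

Z_in ≈ +j36 Ω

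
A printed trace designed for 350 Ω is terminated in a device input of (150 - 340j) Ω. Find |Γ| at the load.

|Γ| ≈ 0.652

Γ = (Z_L − Z_0)/(Z_L + Z_0) = (-200 − j340)/(500 − j340)
|Γ| = 394/605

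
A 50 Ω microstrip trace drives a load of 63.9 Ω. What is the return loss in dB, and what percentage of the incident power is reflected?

Γ = (63.9 − 50)/(63.9 + 50) = 0.122
RL = −20·log₁₀(0.122) = 18.3 dB
P_refl/P_inc = |Γ|² = 0.0149

RL ≈ 18.3 dB; 1.49% of incident power reflected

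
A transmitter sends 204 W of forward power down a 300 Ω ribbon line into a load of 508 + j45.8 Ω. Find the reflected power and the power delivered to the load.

|Γ| = |(208 + j45.8)/(808 + j45.8)| = 0.263
|Γ|² = 0.0693
P_refl = |Γ|²·P_inc = 14.1 W, P_del = (1 − |Γ|²)·P_inc = 190 W

P_reflected ≈ 14.1 W; P_delivered ≈ 190 W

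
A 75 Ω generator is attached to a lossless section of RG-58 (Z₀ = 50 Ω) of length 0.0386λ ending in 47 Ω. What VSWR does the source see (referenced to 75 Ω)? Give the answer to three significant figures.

VSWR ≈ 1.59

βl = 2π × 0.0386 = 13.9°
tan(βl) = 0.247
Z_in = Z_0·(Z_L + jZ_0·tanβl)/(Z_0 + jZ_L·tanβl) = 47.3 + j1.37 Ω
Γ_s = (Z_in − Z_s)/(Z_in + Z_s) = (-27.7 + j1.37)/(122 + j1.37), |Γ_s| = 0.227
VSWR = (1 + |Γ_s|)/(1 − |Γ_s|)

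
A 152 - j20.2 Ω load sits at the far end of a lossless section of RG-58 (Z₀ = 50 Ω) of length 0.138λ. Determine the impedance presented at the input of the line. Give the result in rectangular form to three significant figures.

βl = 2π × 0.138 = 49.7°
tan(βl) = tan(49.7°) = 1.18
Z_in = Z_0·(Z_L + jZ_0·tanβl)/(Z_0 + jZ_L·tanβl)
     = 50·(152 + j38.7)/(73.8 + j179)

Z_in ≈ 24.2 − j32.5 Ω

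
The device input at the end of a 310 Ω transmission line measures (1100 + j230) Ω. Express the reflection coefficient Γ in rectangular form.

Γ ≈ 0.572 + j0.0699

Γ = (Z_L − Z_0)/(Z_L + Z_0) = (790 + j230)/(1410 + j230)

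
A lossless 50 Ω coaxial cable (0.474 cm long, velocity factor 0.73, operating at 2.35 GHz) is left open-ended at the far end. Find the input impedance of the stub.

Z_in ≈ −j151 Ω

λ = v/f = 0.73·c / 2.35 GHz = 0.0932 m
βl = 2π·l/λ = 2π × 0.0509 = 18.3°
tan(βl) = 0.331
For an open-ended stub, Z_in = −jZ_0·cot(βl) = −jZ_0/tan(βl)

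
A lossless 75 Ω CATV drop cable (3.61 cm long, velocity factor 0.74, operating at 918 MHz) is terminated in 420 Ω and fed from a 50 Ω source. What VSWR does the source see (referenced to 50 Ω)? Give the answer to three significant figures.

λ = v/f = 0.74·c / 918 MHz = 0.242 m
βl = 2π·l/λ = 2π × 0.149 = 53.7°
tan(βl) = 1.36
Z_in = Z_0·(Z_L + jZ_0·tanβl)/(Z_0 + jZ_L·tanβl) = 20.3 − j52.4 Ω
Γ_s = (Z_in − Z_s)/(Z_in + Z_s) = (-29.7 − j52.4)/(70.3 − j52.4), |Γ_s| = 0.687
VSWR = (1 + |Γ_s|)/(1 − |Γ_s|)

VSWR ≈ 5.4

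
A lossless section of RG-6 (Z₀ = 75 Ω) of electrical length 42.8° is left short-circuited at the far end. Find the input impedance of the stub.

Z_in ≈ +j69.5 Ω

tan(βl) = 0.926
For a short-circuited stub, Z_in = jZ_0·tan(βl)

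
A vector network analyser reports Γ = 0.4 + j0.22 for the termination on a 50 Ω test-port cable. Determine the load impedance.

Z_L ≈ 96.9 + j53.9 Ω

Z_L = Z_0·(1 + Γ)/(1 − Γ) = 50·(1.4 + j0.22)/(0.6 − j0.22)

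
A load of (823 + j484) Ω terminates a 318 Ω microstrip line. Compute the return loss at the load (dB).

RL ≈ 4.97 dB

Γ = (505 + j484)/(1141 + j484), |Γ| = 0.564
RL = −20·log₁₀|Γ| = −20·log₁₀(0.564)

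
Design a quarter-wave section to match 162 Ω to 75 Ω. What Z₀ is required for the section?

Z_qwt ≈ 110 Ω

Z_qwt = √(Z_0·R_L) = √(75 × 162) = √12150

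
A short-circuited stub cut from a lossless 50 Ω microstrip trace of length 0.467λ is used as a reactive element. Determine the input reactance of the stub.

βl = 2π × 0.467 = 168°
tan(βl) = -0.21
For a short-circuited stub, Z_in = jZ_0·tan(βl)

X_in ≈ -10.5 Ω (capacitive)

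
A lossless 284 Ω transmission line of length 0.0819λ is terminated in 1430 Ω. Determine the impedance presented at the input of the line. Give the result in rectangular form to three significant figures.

βl = 2π × 0.0819 = 29.5°
tan(βl) = tan(29.5°) = 0.565
Z_in = Z_0·(Z_L + jZ_0·tanβl)/(Z_0 + jZ_L·tanβl)
     = 284·(1430 + j161)/(284 + j809)

Z_in ≈ 207 − j429 Ω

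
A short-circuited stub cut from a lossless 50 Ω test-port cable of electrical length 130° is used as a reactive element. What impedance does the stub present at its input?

Z_in ≈ −j59.6 Ω

tan(βl) = -1.19
For a short-circuited stub, Z_in = jZ_0·tan(βl)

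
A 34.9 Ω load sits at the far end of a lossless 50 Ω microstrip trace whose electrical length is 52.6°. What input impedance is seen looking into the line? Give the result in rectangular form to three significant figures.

Z_in ≈ 51.6 + j18.3 Ω

tan(βl) = tan(52.6°) = 1.31
Z_in = Z_0·(Z_L + jZ_0·tanβl)/(Z_0 + jZ_L·tanβl)
     = 50·(34.9 + j65.4)/(50 + j45.6)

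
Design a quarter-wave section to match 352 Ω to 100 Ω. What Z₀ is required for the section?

Z_qwt ≈ 188 Ω

Z_qwt = √(Z_0·R_L) = √(100 × 352) = √35200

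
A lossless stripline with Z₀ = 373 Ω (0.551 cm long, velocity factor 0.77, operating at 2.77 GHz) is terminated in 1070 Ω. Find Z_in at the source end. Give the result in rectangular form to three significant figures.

λ = v/f = 0.77·c / 2.77 GHz = 0.0834 m
βl = 2π·l/λ = 2π × 0.0661 = 23.8°
tan(βl) = tan(23.8°) = 0.441
Z_in = Z_0·(Z_L + jZ_0·tanβl)/(Z_0 + jZ_L·tanβl)
     = 373·(1070 + j164)/(373 + j472)

Z_in ≈ 492 − j457 Ω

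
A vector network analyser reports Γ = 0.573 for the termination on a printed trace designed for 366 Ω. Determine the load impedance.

Z_L = Z_0·(1 + Γ)/(1 − Γ) = 366·(1.57)/(0.427)

Z_L ≈ 1350 Ω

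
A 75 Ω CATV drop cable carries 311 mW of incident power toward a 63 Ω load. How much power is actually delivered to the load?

P_delivered ≈ 309 mW

Γ = (63 − 75)/(63 + 75) = -0.087
|Γ|² = 0.00756
P_refl = |Γ|²·P_inc = 2.35 mW, P_del = (1 − |Γ|²)·P_inc = 309 mW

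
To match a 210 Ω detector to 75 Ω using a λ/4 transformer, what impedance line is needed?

Z_qwt ≈ 125 Ω

Z_qwt = √(Z_0·R_L) = √(75 × 210) = √15750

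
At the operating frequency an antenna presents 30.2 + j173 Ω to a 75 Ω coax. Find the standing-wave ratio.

VSWR ≈ 16

Γ = (Z_L − Z_0)/(Z_L + Z_0) = (-44.8 + j173)/(105.2 + j173)
|Γ| = 179/202 = 0.883
VSWR = (1 + |Γ|)/(1 − |Γ|) = 1.88/0.117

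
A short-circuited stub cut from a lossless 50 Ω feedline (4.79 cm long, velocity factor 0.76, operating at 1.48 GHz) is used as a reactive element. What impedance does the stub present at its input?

Z_in ≈ −j124 Ω

λ = v/f = 0.76·c / 1.48 GHz = 0.154 m
βl = 2π·l/λ = 2π × 0.311 = 112°
tan(βl) = -2.48
For a short-circuited stub, Z_in = jZ_0·tan(βl)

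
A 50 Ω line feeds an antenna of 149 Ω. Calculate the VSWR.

Γ = (149 − 50)/(149 + 50) = 0.497
VSWR = (1 + 0.497)/(1 − 0.497)

VSWR ≈ 2.98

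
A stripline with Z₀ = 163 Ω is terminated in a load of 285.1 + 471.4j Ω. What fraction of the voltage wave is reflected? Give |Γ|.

|Γ| ≈ 0.749

Γ = (Z_L − Z_0)/(Z_L + Z_0) = (122.1 + j471.4)/(448.1 + j471.4)
|Γ| = 487/650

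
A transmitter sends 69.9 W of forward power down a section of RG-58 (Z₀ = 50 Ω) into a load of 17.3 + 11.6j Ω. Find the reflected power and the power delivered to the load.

P_reflected ≈ 18 W; P_delivered ≈ 51.9 W

|Γ| = |(-32.7 + j11.6)/(67.3 + j11.6)| = 0.508
|Γ|² = 0.258
P_refl = |Γ|²·P_inc = 18 W, P_del = (1 − |Γ|²)·P_inc = 51.9 W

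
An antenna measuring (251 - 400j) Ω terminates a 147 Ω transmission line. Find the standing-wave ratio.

Γ = (Z_L − Z_0)/(Z_L + Z_0) = (104 − j400)/(398 − j400)
|Γ| = 413/564 = 0.732
VSWR = (1 + |Γ|)/(1 − |Γ|) = 1.73/0.268

VSWR ≈ 6.48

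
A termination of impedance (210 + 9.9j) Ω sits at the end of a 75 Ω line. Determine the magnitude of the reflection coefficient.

|Γ| ≈ 0.475

Γ = (Z_L − Z_0)/(Z_L + Z_0) = (135 + j9.9)/(285 + j9.9)
|Γ| = 135/285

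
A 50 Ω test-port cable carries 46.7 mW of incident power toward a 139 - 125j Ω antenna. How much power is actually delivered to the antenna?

P_delivered ≈ 25.3 mW

|Γ| = |(89 − j125)/(189 − j125)| = 0.677
|Γ|² = 0.459
P_refl = |Γ|²·P_inc = 21.4 mW, P_del = (1 − |Γ|²)·P_inc = 25.3 mW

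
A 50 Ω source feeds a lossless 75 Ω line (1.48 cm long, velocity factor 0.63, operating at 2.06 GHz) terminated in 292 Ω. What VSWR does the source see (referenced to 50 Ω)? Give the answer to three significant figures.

λ = v/f = 0.63·c / 2.06 GHz = 0.0917 m
βl = 2π·l/λ = 2π × 0.161 = 58.1°
tan(βl) = 1.6
Z_in = Z_0·(Z_L + jZ_0·tanβl)/(Z_0 + jZ_L·tanβl) = 26.1 − j42.6 Ω
Γ_s = (Z_in − Z_s)/(Z_in + Z_s) = (-23.9 − j42.6)/(76.1 − j42.6), |Γ_s| = 0.56
VSWR = (1 + |Γ_s|)/(1 − |Γ_s|)

VSWR ≈ 3.55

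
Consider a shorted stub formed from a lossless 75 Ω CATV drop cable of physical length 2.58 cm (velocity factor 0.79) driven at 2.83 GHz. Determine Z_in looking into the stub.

Z_in ≈ −j196 Ω

λ = v/f = 0.79·c / 2.83 GHz = 0.0837 m
βl = 2π·l/λ = 2π × 0.308 = 111°
tan(βl) = -2.62
For a shorted stub, Z_in = jZ_0·tan(βl)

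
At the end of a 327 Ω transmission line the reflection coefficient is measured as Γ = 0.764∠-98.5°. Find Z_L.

Z_L = Z_0·(1 + Γ)/(1 − Γ) = 327·(0.887 − j0.756)/(1.11 + j0.756)

Z_L ≈ 75.2 − j273 Ω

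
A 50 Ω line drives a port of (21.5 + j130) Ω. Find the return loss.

Γ = (-28.5 + j130)/(71.5 + j130), |Γ| = 0.897
RL = −20·log₁₀|Γ| = −20·log₁₀(0.897)

RL ≈ 0.944 dB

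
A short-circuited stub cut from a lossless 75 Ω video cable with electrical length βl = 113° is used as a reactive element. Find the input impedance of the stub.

tan(βl) = -2.36
For a short-circuited stub, Z_in = jZ_0·tan(βl)

Z_in ≈ −j177 Ω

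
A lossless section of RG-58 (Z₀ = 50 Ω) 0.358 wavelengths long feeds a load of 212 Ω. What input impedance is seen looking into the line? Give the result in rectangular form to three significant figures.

Z_in ≈ 18.8 + j36.7 Ω

βl = 2π × 0.358 = 129°
tan(βl) = tan(129°) = -1.24
Z_in = Z_0·(Z_L + jZ_0·tanβl)/(Z_0 + jZ_L·tanβl)
     = 50·(212 − j62)/(50 − j263)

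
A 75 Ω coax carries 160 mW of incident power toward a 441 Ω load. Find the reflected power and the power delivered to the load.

Γ = (441 − 75)/(441 + 75) = 0.709
|Γ|² = 0.503
P_refl = |Γ|²·P_inc = 80.5 mW, P_del = (1 − |Γ|²)·P_inc = 79.5 mW

P_reflected ≈ 80.5 mW; P_delivered ≈ 79.5 mW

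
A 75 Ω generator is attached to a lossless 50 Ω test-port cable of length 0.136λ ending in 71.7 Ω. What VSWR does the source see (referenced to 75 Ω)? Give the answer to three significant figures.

VSWR ≈ 1.79

βl = 2π × 0.136 = 49°
tan(βl) = 1.15
Z_in = Z_0·(Z_L + jZ_0·tanβl)/(Z_0 + jZ_L·tanβl) = 44.8 − j16.3 Ω
Γ_s = (Z_in − Z_s)/(Z_in + Z_s) = (-30.2 − j16.3)/(120 − j16.3), |Γ_s| = 0.284
VSWR = (1 + |Γ_s|)/(1 − |Γ_s|)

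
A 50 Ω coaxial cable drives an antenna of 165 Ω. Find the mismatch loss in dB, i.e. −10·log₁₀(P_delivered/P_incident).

Γ = (165 − 50)/(165 + 50) = 0.535
|Γ|² = 0.286, so P_del/P_inc = 1 − |Γ|² = 0.714
ML = −10·log₁₀(1 − |Γ|²)

mismatch loss ≈ 1.46 dB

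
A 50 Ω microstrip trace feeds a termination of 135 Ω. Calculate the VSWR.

VSWR ≈ 2.7

Γ = (135 − 50)/(135 + 50) = 0.459
VSWR = (1 + 0.459)/(1 − 0.459)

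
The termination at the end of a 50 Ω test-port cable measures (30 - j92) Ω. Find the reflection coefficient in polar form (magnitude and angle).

Γ ≈ 0.772 ∠ -53.3°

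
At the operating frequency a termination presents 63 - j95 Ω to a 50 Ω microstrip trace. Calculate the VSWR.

VSWR ≈ 4.71

Γ = (Z_L − Z_0)/(Z_L + Z_0) = (13 − j95)/(113 − j95)
|Γ| = 95.9/148 = 0.65
VSWR = (1 + |Γ|)/(1 − |Γ|) = 1.65/0.35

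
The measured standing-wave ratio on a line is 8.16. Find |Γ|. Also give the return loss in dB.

|Γ| = (S − 1)/(S + 1) = (8.16 − 1)/(8.16 + 1) = 7.16/9.16
RL = −20·log₁₀|Γ| = −20·log₁₀(0.782)

|Γ| ≈ 0.782; return loss ≈ 2.14 dB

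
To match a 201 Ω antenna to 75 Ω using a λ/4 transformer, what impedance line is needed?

Z_qwt = √(Z_0·R_L) = √(75 × 201) = √15080

Z_qwt ≈ 123 Ω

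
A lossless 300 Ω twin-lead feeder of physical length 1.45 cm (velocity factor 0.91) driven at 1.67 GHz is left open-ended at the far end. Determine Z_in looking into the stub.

Z_in ≈ −j481 Ω

λ = v/f = 0.91·c / 1.67 GHz = 0.163 m
βl = 2π·l/λ = 2π × 0.0887 = 31.9°
tan(βl) = 0.623
For an open-ended stub, Z_in = −jZ_0·cot(βl) = −jZ_0/tan(βl)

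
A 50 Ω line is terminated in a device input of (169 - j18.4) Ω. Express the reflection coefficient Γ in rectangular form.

Γ ≈ 0.547 − j0.0381

Γ = (Z_L − Z_0)/(Z_L + Z_0) = (119 − j18.4)/(219 − j18.4)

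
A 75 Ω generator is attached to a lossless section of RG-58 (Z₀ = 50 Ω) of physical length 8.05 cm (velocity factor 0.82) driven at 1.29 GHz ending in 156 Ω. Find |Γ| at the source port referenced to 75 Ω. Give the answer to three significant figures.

|Γ| ≈ 0.46

λ = v/f = 0.82·c / 1.29 GHz = 0.191 m
βl = 2π·l/λ = 2π × 0.422 = 152°
tan(βl) = -0.532
Z_in = Z_0·(Z_L + jZ_0·tanβl)/(Z_0 + jZ_L·tanβl) = 53.3 + j61.8 Ω
Γ_s = (Z_in − Z_s)/(Z_in + Z_s) = (-21.7 + j61.8)/(128 + j61.8), |Γ_s| = 0.46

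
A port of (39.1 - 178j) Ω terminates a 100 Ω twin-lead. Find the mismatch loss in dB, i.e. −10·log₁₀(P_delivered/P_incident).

Γ = (-60.9 − j178)/(139.1 − j178), |Γ| = 0.833
|Γ|² = 0.694, so P_del/P_inc = 1 − |Γ|² = 0.306
ML = −10·log₁₀(1 − |Γ|²)

mismatch loss ≈ 5.14 dB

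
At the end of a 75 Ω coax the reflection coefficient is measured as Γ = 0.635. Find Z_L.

Z_L ≈ 336 Ω

Z_L = Z_0·(1 + Γ)/(1 − Γ) = 75·(1.64)/(0.365)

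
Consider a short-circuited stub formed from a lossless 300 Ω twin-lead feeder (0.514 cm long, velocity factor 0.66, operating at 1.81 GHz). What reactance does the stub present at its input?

λ = v/f = 0.66·c / 1.81 GHz = 0.109 m
βl = 2π·l/λ = 2π × 0.047 = 16.9°
tan(βl) = 0.304
For a short-circuited stub, Z_in = jZ_0·tan(βl)

X_in ≈ 91.2 Ω (inductive)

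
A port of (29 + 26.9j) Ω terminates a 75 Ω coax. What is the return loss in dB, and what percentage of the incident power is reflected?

Γ = (-46 + j26.9)/(104 + j26.9), |Γ| = 0.496
RL = −20·log₁₀(0.496) = 6.09 dB
P_refl/P_inc = |Γ|² = 0.246

RL ≈ 6.09 dB; 24.6% of incident power reflected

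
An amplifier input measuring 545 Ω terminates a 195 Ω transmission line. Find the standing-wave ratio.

VSWR ≈ 2.79

For a purely resistive load, VSWR = R_L/Z_0 or Z_0/R_L (whichever > 1) = 545/195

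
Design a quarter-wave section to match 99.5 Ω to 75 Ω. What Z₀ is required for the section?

Z_qwt ≈ 86.4 Ω

Z_qwt = √(Z_0·R_L) = √(75 × 99.5) = √7462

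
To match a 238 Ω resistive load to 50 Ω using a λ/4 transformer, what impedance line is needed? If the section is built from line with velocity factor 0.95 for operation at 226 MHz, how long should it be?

Z_qwt = √(Z_0·R_L) = √(50 × 238) = √11900
λ = 0.95·c/f = 1.26 m, so l = λ/4 = 0.315 m

Z_qwt ≈ 109 Ω; length ≈ 31.5 cm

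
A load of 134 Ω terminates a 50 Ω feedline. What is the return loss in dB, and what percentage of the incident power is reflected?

RL ≈ 6.81 dB; 20.8% of incident power reflected

Γ = (134 − 50)/(134 + 50) = 0.457
RL = −20·log₁₀(0.457) = 6.81 dB
P_refl/P_inc = |Γ|² = 0.208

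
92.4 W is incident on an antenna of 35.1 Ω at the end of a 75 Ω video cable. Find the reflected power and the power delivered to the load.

Γ = (35.1 − 75)/(35.1 + 75) = -0.362
|Γ|² = 0.131
P_refl = |Γ|²·P_inc = 12.1 W, P_del = (1 − |Γ|²)·P_inc = 80.3 W

P_reflected ≈ 12.1 W; P_delivered ≈ 80.3 W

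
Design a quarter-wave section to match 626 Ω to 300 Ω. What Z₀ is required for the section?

Z_qwt = √(Z_0·R_L) = √(300 × 626) = √187800

Z_qwt ≈ 433 Ω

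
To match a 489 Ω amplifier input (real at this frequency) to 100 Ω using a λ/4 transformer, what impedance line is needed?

Z_qwt ≈ 221 Ω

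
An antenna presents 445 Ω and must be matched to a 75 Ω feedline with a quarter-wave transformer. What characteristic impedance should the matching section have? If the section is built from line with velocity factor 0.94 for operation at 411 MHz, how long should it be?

Z_qwt = √(Z_0·R_L) = √(75 × 445) = √33380
λ = 0.94·c/f = 0.686 m, so l = λ/4 = 0.172 m

Z_qwt ≈ 183 Ω; length ≈ 17.2 cm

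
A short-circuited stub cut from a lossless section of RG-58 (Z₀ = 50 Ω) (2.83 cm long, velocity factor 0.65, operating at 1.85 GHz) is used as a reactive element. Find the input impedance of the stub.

Z_in ≈ −j429 Ω

λ = v/f = 0.65·c / 1.85 GHz = 0.105 m
βl = 2π·l/λ = 2π × 0.268 = 96.7°
tan(βl) = -8.57
For a short-circuited stub, Z_in = jZ_0·tan(βl)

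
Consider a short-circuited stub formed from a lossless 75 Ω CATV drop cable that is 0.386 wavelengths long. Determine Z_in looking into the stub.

Z_in ≈ −j65.3 Ω

βl = 2π × 0.386 = 139°
tan(βl) = -0.871
For a short-circuited stub, Z_in = jZ_0·tan(βl)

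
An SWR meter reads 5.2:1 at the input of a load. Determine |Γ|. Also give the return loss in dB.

|Γ| = (S − 1)/(S + 1) = (5.2 − 1)/(5.2 + 1) = 4.2/6.2
RL = −20·log₁₀|Γ| = −20·log₁₀(0.677)

|Γ| ≈ 0.677; return loss ≈ 3.38 dB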